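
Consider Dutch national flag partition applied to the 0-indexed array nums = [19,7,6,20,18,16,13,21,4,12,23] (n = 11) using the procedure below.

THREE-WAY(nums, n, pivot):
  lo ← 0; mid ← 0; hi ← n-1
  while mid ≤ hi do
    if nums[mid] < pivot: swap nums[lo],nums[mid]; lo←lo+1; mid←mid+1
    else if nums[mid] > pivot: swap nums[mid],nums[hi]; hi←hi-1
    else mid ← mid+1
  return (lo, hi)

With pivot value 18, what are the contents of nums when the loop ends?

pivot = 18; lo=0, mid=0, hi=10
nums[mid]=19>18: swap nums[0],nums[10]; hi=9 → [23,7,6,20,18,16,13,21,4,12,19]
nums[mid]=23>18: swap nums[0],nums[9]; hi=8 → [12,7,6,20,18,16,13,21,4,23,19]
nums[mid]=12<18: swap nums[0],nums[0]; lo=1,mid=1 → [12,7,6,20,18,16,13,21,4,23,19]
nums[mid]=7<18: swap nums[1],nums[1]; lo=2,mid=2 → [12,7,6,20,18,16,13,21,4,23,19]
nums[mid]=6<18: swap nums[2],nums[2]; lo=3,mid=3 → [12,7,6,20,18,16,13,21,4,23,19]
nums[mid]=20>18: swap nums[3],nums[8]; hi=7 → [12,7,6,4,18,16,13,21,20,23,19]
nums[mid]=4<18: swap nums[3],nums[3]; lo=4,mid=4 → [12,7,6,4,18,16,13,21,20,23,19]
nums[mid]=18=18: mid=5
nums[mid]=16<18: swap nums[4],nums[5]; lo=5,mid=6 → [12,7,6,4,16,18,13,21,20,23,19]
nums[mid]=13<18: swap nums[5],nums[6]; lo=6,mid=7 → [12,7,6,4,16,13,18,21,20,23,19]
nums[mid]=21>18: swap nums[7],nums[7]; hi=6 → [12,7,6,4,16,13,18,21,20,23,19]
end: lo=6, hi=6; nums = [12,7,6,4,16,13,18,21,20,23,19]

[12,7,6,4,16,13,18,21,20,23,19]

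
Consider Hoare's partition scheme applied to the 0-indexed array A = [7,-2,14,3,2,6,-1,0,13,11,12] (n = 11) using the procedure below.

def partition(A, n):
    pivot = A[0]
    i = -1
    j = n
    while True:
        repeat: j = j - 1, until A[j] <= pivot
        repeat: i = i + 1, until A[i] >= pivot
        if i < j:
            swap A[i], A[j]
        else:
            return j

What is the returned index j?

pivot=7
j stops at 7 (0), i stops at 0 (7); swap ⇒ [0,-2,14,3,2,6,-1,7,13,11,12]
j stops at 6 (-1), i stops at 2 (14); swap ⇒ [0,-2,-1,3,2,6,14,7,13,11,12]
j stops at 5, i stops at 6; i≥j ⇒ return 5. A=[0,-2,-1,3,2,6,14,7,13,11,12]

5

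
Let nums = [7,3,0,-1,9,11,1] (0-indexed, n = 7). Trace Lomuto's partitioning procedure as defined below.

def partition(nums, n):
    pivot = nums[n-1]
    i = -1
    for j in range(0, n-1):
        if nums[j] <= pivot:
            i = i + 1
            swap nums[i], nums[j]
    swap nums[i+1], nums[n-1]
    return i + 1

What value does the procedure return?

2

pivot = nums[6] = 1; i = -1
j=0: nums[0]=7 > 1 → no swap
j=1: nums[1]=3 > 1 → no swap
j=2: nums[2]=0 ≤ 1 → i=0, swap nums[0],nums[2] → [0,3,7,-1,9,11,1]
j=3: nums[3]=-1 ≤ 1 → i=1, swap nums[1],nums[3] → [0,-1,7,3,9,11,1]
j=4: nums[4]=9 > 1 → no swap
j=5: nums[5]=11 > 1 → no swap
final swap nums[2],nums[6] → [0,-1,1,3,9,11,7]; return 2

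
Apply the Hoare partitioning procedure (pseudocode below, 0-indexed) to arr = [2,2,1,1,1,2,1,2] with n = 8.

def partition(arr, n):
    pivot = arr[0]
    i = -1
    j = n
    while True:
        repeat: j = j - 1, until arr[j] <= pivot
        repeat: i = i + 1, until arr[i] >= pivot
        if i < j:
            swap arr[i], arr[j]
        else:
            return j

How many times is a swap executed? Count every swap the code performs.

2

pivot = arr[0] = 2; i = -1, j = 8
j→7 (arr[7]=2≤2), i→0 (arr[0]=2≥2); i<j, swap → [2,2,1,1,1,2,1,2]
j→6 (arr[6]=1≤2), i→1 (arr[1]=2≥2); i<j, swap → [2,1,1,1,1,2,2,2]
j→5, i→5; i≥j, return j=5. arr = [2,1,1,1,1,2,2,2]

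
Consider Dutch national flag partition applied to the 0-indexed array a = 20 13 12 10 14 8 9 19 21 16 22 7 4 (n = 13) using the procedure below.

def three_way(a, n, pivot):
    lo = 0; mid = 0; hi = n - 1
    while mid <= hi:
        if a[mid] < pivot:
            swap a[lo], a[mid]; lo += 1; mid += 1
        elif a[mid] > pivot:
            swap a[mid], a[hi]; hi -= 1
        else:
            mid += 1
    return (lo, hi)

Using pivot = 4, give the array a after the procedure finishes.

4 12 10 14 8 9 19 21 16 22 7 13 20

lo=0 mid=0 hi=12
20>4: swap(0,12), hi=11 ⇒ 4 13 12 10 14 8 9 19 21 16 22 7 20
4=4: mid=1
13>4: swap(1,11), hi=10 ⇒ 4 7 12 10 14 8 9 19 21 16 22 13 20
7>4: swap(1,10), hi=9 ⇒ 4 22 12 10 14 8 9 19 21 16 7 13 20
22>4: swap(1,9), hi=8 ⇒ 4 16 12 10 14 8 9 19 21 22 7 13 20
16>4: swap(1,8), hi=7 ⇒ 4 21 12 10 14 8 9 19 16 22 7 13 20
21>4: swap(1,7), hi=6 ⇒ 4 19 12 10 14 8 9 21 16 22 7 13 20
19>4: swap(1,6), hi=5 ⇒ 4 9 12 10 14 8 19 21 16 22 7 13 20
9>4: swap(1,5), hi=4 ⇒ 4 8 12 10 14 9 19 21 16 22 7 13 20
8>4: swap(1,4), hi=3 ⇒ 4 14 12 10 8 9 19 21 16 22 7 13 20
14>4: swap(1,3), hi=2 ⇒ 4 10 12 14 8 9 19 21 16 22 7 13 20
10>4: swap(1,2), hi=1 ⇒ 4 12 10 14 8 9 19 21 16 22 7 13 20
12>4: swap(1,1), hi=0 ⇒ 4 12 10 14 8 9 19 21 16 22 7 13 20
done. lo=0 hi=0; a=4 12 10 14 8 9 19 21 16 22 7 13 20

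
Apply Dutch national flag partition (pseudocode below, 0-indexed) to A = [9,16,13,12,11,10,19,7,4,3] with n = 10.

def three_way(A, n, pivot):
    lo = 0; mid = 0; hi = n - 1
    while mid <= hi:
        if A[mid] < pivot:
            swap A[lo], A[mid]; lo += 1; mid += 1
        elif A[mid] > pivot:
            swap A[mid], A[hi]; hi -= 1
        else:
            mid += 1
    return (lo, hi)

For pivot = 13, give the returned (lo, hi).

pivot = 13; lo=0, mid=0, hi=9
A[mid]=9<13: swap A[0],A[0]; lo=1,mid=1 → [9,16,13,12,11,10,19,7,4,3]
A[mid]=16>13: swap A[1],A[9]; hi=8 → [9,3,13,12,11,10,19,7,4,16]
A[mid]=3<13: swap A[1],A[1]; lo=2,mid=2 → [9,3,13,12,11,10,19,7,4,16]
A[mid]=13=13: mid=3
A[mid]=12<13: swap A[2],A[3]; lo=3,mid=4 → [9,3,12,13,11,10,19,7,4,16]
A[mid]=11<13: swap A[3],A[4]; lo=4,mid=5 → [9,3,12,11,13,10,19,7,4,16]
A[mid]=10<13: swap A[4],A[5]; lo=5,mid=6 → [9,3,12,11,10,13,19,7,4,16]
A[mid]=19>13: swap A[6],A[8]; hi=7 → [9,3,12,11,10,13,4,7,19,16]
A[mid]=4<13: swap A[5],A[6]; lo=6,mid=7 → [9,3,12,11,10,4,13,7,19,16]
A[mid]=7<13: swap A[6],A[7]; lo=7,mid=8 → [9,3,12,11,10,4,7,13,19,16]
end: lo=7, hi=7; A = [9,3,12,11,10,4,7,13,19,16]

(7, 7)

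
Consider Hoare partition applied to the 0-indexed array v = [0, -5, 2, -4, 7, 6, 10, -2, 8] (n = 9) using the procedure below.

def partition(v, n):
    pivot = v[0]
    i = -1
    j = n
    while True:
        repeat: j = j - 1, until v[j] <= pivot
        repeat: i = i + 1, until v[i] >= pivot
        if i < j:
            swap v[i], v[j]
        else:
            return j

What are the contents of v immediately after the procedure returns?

[-2, -5, -4, 2, 7, 6, 10, 0, 8]

pivot = v[0] = 0; i = -1, j = 9
j→7 (v[7]=-2≤0), i→0 (v[0]=0≥0); i<j, swap → [-2, -5, 2, -4, 7, 6, 10, 0, 8]
j→3 (v[3]=-4≤0), i→2 (v[2]=2≥0); i<j, swap → [-2, -5, -4, 2, 7, 6, 10, 0, 8]
j→2, i→3; i≥j, return j=2. v = [-2, -5, -4, 2, 7, 6, 10, 0, 8]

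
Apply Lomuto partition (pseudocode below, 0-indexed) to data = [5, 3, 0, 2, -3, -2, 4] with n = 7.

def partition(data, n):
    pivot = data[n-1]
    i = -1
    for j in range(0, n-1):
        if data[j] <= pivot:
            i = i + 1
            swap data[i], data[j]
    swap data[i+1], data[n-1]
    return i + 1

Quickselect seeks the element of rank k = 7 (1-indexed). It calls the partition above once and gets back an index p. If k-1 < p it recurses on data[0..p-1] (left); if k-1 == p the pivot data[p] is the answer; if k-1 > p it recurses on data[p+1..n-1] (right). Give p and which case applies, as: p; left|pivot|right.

5; right

pivot=4, i=-1
j=0: 5>4, skip
j=1: 3≤4, i=0, swap(0,1) ⇒ [3, 5, 0, 2, -3, -2, 4]
j=2: 0≤4, i=1, swap(1,2) ⇒ [3, 0, 5, 2, -3, -2, 4]
j=3: 2≤4, i=2, swap(2,3) ⇒ [3, 0, 2, 5, -3, -2, 4]
j=4: -3≤4, i=3, swap(3,4) ⇒ [3, 0, 2, -3, 5, -2, 4]
j=5: -2≤4, i=4, swap(4,5) ⇒ [3, 0, 2, -3, -2, 5, 4]
swap(5,6) ⇒ [3, 0, 2, -3, -2, 4, 5]; return 5
p = 5; k-1 = 6 > 5 ⇒ right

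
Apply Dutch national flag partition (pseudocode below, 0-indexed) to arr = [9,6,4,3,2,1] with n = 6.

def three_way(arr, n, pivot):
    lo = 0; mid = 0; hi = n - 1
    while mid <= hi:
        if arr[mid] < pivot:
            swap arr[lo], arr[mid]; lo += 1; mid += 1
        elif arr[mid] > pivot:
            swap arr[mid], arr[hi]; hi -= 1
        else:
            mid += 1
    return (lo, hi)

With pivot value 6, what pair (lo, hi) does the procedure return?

(4, 4)

lo=0 mid=0 hi=5
9>6: swap(0,5), hi=4 ⇒ [1,6,4,3,2,9]
1<6: swap(0,0), lo=1 mid=1 ⇒ [1,6,4,3,2,9]
6=6: mid=2
4<6: swap(1,2), lo=2 mid=3 ⇒ [1,4,6,3,2,9]
3<6: swap(2,3), lo=3 mid=4 ⇒ [1,4,3,6,2,9]
2<6: swap(3,4), lo=4 mid=5 ⇒ [1,4,3,2,6,9]
done. lo=4 hi=4; arr=[1,4,3,2,6,9]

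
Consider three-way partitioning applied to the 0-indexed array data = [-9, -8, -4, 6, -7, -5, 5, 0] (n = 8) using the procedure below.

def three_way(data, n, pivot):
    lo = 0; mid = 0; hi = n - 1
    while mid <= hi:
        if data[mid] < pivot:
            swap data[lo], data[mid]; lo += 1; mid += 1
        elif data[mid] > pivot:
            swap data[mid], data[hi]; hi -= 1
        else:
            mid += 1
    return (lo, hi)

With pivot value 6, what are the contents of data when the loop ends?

[-9, -8, -4, -7, -5, 5, 0, 6]

lo=0 mid=0 hi=7
-9<6: swap(0,0), lo=1 mid=1 ⇒ [-9, -8, -4, 6, -7, -5, 5, 0]
-8<6: swap(1,1), lo=2 mid=2 ⇒ [-9, -8, -4, 6, -7, -5, 5, 0]
-4<6: swap(2,2), lo=3 mid=3 ⇒ [-9, -8, -4, 6, -7, -5, 5, 0]
6=6: mid=4
-7<6: swap(3,4), lo=4 mid=5 ⇒ [-9, -8, -4, -7, 6, -5, 5, 0]
-5<6: swap(4,5), lo=5 mid=6 ⇒ [-9, -8, -4, -7, -5, 6, 5, 0]
5<6: swap(5,6), lo=6 mid=7 ⇒ [-9, -8, -4, -7, -5, 5, 6, 0]
0<6: swap(6,7), lo=7 mid=8 ⇒ [-9, -8, -4, -7, -5, 5, 0, 6]
done. lo=7 hi=7; data=[-9, -8, -4, -7, -5, 5, 0, 6]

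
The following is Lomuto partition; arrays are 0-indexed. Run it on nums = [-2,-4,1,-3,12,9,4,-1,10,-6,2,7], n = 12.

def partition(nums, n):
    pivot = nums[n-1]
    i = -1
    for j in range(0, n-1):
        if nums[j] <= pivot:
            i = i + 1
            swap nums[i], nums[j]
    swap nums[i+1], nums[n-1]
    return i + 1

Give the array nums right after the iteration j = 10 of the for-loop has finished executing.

pivot = nums[11] = 7; i = -1
j=0: nums[0]=-2 ≤ 7 → i=0, swap nums[0],nums[0] (no change) → [-2,-4,1,-3,12,9,4,-1,10,-6,2,7]
j=1: nums[1]=-4 ≤ 7 → i=1, swap nums[1],nums[1] (no change) → [-2,-4,1,-3,12,9,4,-1,10,-6,2,7]
j=2: nums[2]=1 ≤ 7 → i=2, swap nums[2],nums[2] (no change) → [-2,-4,1,-3,12,9,4,-1,10,-6,2,7]
j=3: nums[3]=-3 ≤ 7 → i=3, swap nums[3],nums[3] (no change) → [-2,-4,1,-3,12,9,4,-1,10,-6,2,7]
j=4: nums[4]=12 > 7 → no swap
j=5: nums[5]=9 > 7 → no swap
j=6: nums[6]=4 ≤ 7 → i=4, swap nums[4],nums[6] → [-2,-4,1,-3,4,9,12,-1,10,-6,2,7]
j=7: nums[7]=-1 ≤ 7 → i=5, swap nums[5],nums[7] → [-2,-4,1,-3,4,-1,12,9,10,-6,2,7]
j=8: nums[8]=10 > 7 → no swap
j=9: nums[9]=-6 ≤ 7 → i=6, swap nums[6],nums[9] → [-2,-4,1,-3,4,-1,-6,9,10,12,2,7]
j=10: nums[10]=2 ≤ 7 → i=7, swap nums[7],nums[10] → [-2,-4,1,-3,4,-1,-6,2,10,12,9,7]
(after j=10) nums = [-2,-4,1,-3,4,-1,-6,2,10,12,9,7]

[-2,-4,1,-3,4,-1,-6,2,10,12,9,7]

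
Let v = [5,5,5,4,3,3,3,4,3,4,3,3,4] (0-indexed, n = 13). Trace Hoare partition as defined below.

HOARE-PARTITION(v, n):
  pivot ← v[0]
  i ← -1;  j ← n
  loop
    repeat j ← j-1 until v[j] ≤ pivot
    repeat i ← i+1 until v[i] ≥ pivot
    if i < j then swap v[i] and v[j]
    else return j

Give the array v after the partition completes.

[4,3,3,4,3,3,3,4,3,4,5,5,5]

pivot=5
j stops at 12 (4), i stops at 0 (5); swap ⇒ [4,5,5,4,3,3,3,4,3,4,3,3,5]
j stops at 11 (3), i stops at 1 (5); swap ⇒ [4,3,5,4,3,3,3,4,3,4,3,5,5]
j stops at 10 (3), i stops at 2 (5); swap ⇒ [4,3,3,4,3,3,3,4,3,4,5,5,5]
j stops at 9, i stops at 10; i≥j ⇒ return 9. v=[4,3,3,4,3,3,3,4,3,4,5,5,5]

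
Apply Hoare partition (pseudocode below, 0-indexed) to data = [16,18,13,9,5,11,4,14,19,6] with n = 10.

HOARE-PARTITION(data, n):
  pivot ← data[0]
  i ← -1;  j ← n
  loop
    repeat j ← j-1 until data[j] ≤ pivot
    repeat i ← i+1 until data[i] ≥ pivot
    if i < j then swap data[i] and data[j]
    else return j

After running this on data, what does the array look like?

pivot = data[0] = 16; i = -1, j = 10
j→9 (data[9]=6≤16), i→0 (data[0]=16≥16); i<j, swap → [6,18,13,9,5,11,4,14,19,16]
j→7 (data[7]=14≤16), i→1 (data[1]=18≥16); i<j, swap → [6,14,13,9,5,11,4,18,19,16]
j→6, i→7; i≥j, return j=6. data = [6,14,13,9,5,11,4,18,19,16]

[6,14,13,9,5,11,4,18,19,16]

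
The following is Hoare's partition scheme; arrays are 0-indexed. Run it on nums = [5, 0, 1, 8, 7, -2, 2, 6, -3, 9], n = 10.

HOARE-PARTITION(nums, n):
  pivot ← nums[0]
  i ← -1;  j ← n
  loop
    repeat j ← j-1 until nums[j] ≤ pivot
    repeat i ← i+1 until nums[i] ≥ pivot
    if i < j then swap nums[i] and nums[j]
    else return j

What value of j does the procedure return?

4

pivot = nums[0] = 5; i = -1, j = 10
j→8 (nums[8]=-3≤5), i→0 (nums[0]=5≥5); i<j, swap → [-3, 0, 1, 8, 7, -2, 2, 6, 5, 9]
j→6 (nums[6]=2≤5), i→3 (nums[3]=8≥5); i<j, swap → [-3, 0, 1, 2, 7, -2, 8, 6, 5, 9]
j→5 (nums[5]=-2≤5), i→4 (nums[4]=7≥5); i<j, swap → [-3, 0, 1, 2, -2, 7, 8, 6, 5, 9]
j→4, i→5; i≥j, return j=4. nums = [-3, 0, 1, 2, -2, 7, 8, 6, 5, 9]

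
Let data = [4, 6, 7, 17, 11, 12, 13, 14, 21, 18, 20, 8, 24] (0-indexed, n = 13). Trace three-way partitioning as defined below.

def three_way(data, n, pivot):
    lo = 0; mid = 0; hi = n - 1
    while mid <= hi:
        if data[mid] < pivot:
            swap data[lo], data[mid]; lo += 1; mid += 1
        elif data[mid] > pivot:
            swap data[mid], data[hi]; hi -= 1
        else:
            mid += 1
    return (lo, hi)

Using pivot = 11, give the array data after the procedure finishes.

[4, 6, 7, 8, 11, 13, 14, 21, 18, 20, 12, 24, 17]

pivot = 11; lo=0, mid=0, hi=12
data[mid]=4<11: swap data[0],data[0]; lo=1,mid=1 → [4, 6, 7, 17, 11, 12, 13, 14, 21, 18, 20, 8, 24]
data[mid]=6<11: swap data[1],data[1]; lo=2,mid=2 → [4, 6, 7, 17, 11, 12, 13, 14, 21, 18, 20, 8, 24]
data[mid]=7<11: swap data[2],data[2]; lo=3,mid=3 → [4, 6, 7, 17, 11, 12, 13, 14, 21, 18, 20, 8, 24]
data[mid]=17>11: swap data[3],data[12]; hi=11 → [4, 6, 7, 24, 11, 12, 13, 14, 21, 18, 20, 8, 17]
data[mid]=24>11: swap data[3],data[11]; hi=10 → [4, 6, 7, 8, 11, 12, 13, 14, 21, 18, 20, 24, 17]
data[mid]=8<11: swap data[3],data[3]; lo=4,mid=4 → [4, 6, 7, 8, 11, 12, 13, 14, 21, 18, 20, 24, 17]
data[mid]=11=11: mid=5
data[mid]=12>11: swap data[5],data[10]; hi=9 → [4, 6, 7, 8, 11, 20, 13, 14, 21, 18, 12, 24, 17]
data[mid]=20>11: swap data[5],data[9]; hi=8 → [4, 6, 7, 8, 11, 18, 13, 14, 21, 20, 12, 24, 17]
data[mid]=18>11: swap data[5],data[8]; hi=7 → [4, 6, 7, 8, 11, 21, 13, 14, 18, 20, 12, 24, 17]
data[mid]=21>11: swap data[5],data[7]; hi=6 → [4, 6, 7, 8, 11, 14, 13, 21, 18, 20, 12, 24, 17]
data[mid]=14>11: swap data[5],data[6]; hi=5 → [4, 6, 7, 8, 11, 13, 14, 21, 18, 20, 12, 24, 17]
data[mid]=13>11: swap data[5],data[5]; hi=4 → [4, 6, 7, 8, 11, 13, 14, 21, 18, 20, 12, 24, 17]
end: lo=4, hi=4; data = [4, 6, 7, 8, 11, 13, 14, 21, 18, 20, 12, 24, 17]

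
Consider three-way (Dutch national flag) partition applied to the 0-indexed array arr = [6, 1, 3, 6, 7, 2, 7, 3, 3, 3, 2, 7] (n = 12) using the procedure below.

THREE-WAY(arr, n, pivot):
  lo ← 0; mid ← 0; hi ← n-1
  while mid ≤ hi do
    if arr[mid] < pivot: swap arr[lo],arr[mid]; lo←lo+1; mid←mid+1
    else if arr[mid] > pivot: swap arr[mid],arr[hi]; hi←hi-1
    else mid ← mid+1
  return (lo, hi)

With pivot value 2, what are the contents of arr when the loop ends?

pivot = 2; lo=0, mid=0, hi=11
arr[mid]=6>2: swap arr[0],arr[11]; hi=10 → [7, 1, 3, 6, 7, 2, 7, 3, 3, 3, 2, 6]
arr[mid]=7>2: swap arr[0],arr[10]; hi=9 → [2, 1, 3, 6, 7, 2, 7, 3, 3, 3, 7, 6]
arr[mid]=2=2: mid=1
arr[mid]=1<2: swap arr[0],arr[1]; lo=1,mid=2 → [1, 2, 3, 6, 7, 2, 7, 3, 3, 3, 7, 6]
arr[mid]=3>2: swap arr[2],arr[9]; hi=8 → [1, 2, 3, 6, 7, 2, 7, 3, 3, 3, 7, 6]
arr[mid]=3>2: swap arr[2],arr[8]; hi=7 → [1, 2, 3, 6, 7, 2, 7, 3, 3, 3, 7, 6]
arr[mid]=3>2: swap arr[2],arr[7]; hi=6 → [1, 2, 3, 6, 7, 2, 7, 3, 3, 3, 7, 6]
arr[mid]=3>2: swap arr[2],arr[6]; hi=5 → [1, 2, 7, 6, 7, 2, 3, 3, 3, 3, 7, 6]
arr[mid]=7>2: swap arr[2],arr[5]; hi=4 → [1, 2, 2, 6, 7, 7, 3, 3, 3, 3, 7, 6]
arr[mid]=2=2: mid=3
arr[mid]=6>2: swap arr[3],arr[4]; hi=3 → [1, 2, 2, 7, 6, 7, 3, 3, 3, 3, 7, 6]
arr[mid]=7>2: swap arr[3],arr[3]; hi=2 → [1, 2, 2, 7, 6, 7, 3, 3, 3, 3, 7, 6]
end: lo=1, hi=2; arr = [1, 2, 2, 7, 6, 7, 3, 3, 3, 3, 7, 6]

[1, 2, 2, 7, 6, 7, 3, 3, 3, 3, 7, 6]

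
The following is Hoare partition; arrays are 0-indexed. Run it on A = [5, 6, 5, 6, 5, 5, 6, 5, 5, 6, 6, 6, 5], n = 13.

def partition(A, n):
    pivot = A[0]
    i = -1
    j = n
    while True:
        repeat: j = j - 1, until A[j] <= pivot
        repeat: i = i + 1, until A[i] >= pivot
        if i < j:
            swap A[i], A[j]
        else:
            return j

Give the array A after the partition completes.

[5, 5, 5, 5, 5, 6, 6, 5, 6, 6, 6, 6, 5]

pivot = A[0] = 5; i = -1, j = 13
j→12 (A[12]=5≤5), i→0 (A[0]=5≥5); i<j, swap → [5, 6, 5, 6, 5, 5, 6, 5, 5, 6, 6, 6, 5]
j→8 (A[8]=5≤5), i→1 (A[1]=6≥5); i<j, swap → [5, 5, 5, 6, 5, 5, 6, 5, 6, 6, 6, 6, 5]
j→7 (A[7]=5≤5), i→2 (A[2]=5≥5); i<j, swap → [5, 5, 5, 6, 5, 5, 6, 5, 6, 6, 6, 6, 5]
j→5 (A[5]=5≤5), i→3 (A[3]=6≥5); i<j, swap → [5, 5, 5, 5, 5, 6, 6, 5, 6, 6, 6, 6, 5]
j→4, i→4; i≥j, return j=4. A = [5, 5, 5, 5, 5, 6, 6, 5, 6, 6, 6, 6, 5]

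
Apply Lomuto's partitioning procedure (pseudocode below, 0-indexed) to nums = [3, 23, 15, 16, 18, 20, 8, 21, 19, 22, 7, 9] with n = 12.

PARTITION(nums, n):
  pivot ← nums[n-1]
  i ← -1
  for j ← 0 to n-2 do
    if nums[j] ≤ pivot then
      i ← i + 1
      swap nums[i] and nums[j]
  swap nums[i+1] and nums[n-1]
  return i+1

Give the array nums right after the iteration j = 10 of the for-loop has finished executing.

[3, 8, 7, 16, 18, 20, 23, 21, 19, 22, 15, 9]

pivot=9, i=-1
j=0: 3≤9, i=0, swap(0,0) ⇒ [3, 23, 15, 16, 18, 20, 8, 21, 19, 22, 7, 9]
j=1: 23>9, skip
j=2: 15>9, skip
j=3: 16>9, skip
j=4: 18>9, skip
j=5: 20>9, skip
j=6: 8≤9, i=1, swap(1,6) ⇒ [3, 8, 15, 16, 18, 20, 23, 21, 19, 22, 7, 9]
j=7: 21>9, skip
j=8: 19>9, skip
j=9: 22>9, skip
j=10: 7≤9, i=2, swap(2,10) ⇒ [3, 8, 7, 16, 18, 20, 23, 21, 19, 22, 15, 9]
(after j=10) nums = [3, 8, 7, 16, 18, 20, 23, 21, 19, 22, 15, 9]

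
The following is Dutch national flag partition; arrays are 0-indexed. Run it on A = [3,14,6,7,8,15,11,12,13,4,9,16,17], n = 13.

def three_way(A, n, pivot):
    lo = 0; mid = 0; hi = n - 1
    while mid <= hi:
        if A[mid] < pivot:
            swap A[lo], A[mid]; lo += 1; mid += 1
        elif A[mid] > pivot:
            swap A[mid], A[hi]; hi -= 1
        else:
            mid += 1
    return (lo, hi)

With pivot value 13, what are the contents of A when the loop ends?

[3,9,6,7,8,4,11,12,13,15,16,17,14]

lo=0 mid=0 hi=12
3<13: swap(0,0), lo=1 mid=1 ⇒ [3,14,6,7,8,15,11,12,13,4,9,16,17]
14>13: swap(1,12), hi=11 ⇒ [3,17,6,7,8,15,11,12,13,4,9,16,14]
17>13: swap(1,11), hi=10 ⇒ [3,16,6,7,8,15,11,12,13,4,9,17,14]
16>13: swap(1,10), hi=9 ⇒ [3,9,6,7,8,15,11,12,13,4,16,17,14]
9<13: swap(1,1), lo=2 mid=2 ⇒ [3,9,6,7,8,15,11,12,13,4,16,17,14]
6<13: swap(2,2), lo=3 mid=3 ⇒ [3,9,6,7,8,15,11,12,13,4,16,17,14]
7<13: swap(3,3), lo=4 mid=4 ⇒ [3,9,6,7,8,15,11,12,13,4,16,17,14]
8<13: swap(4,4), lo=5 mid=5 ⇒ [3,9,6,7,8,15,11,12,13,4,16,17,14]
15>13: swap(5,9), hi=8 ⇒ [3,9,6,7,8,4,11,12,13,15,16,17,14]
4<13: swap(5,5), lo=6 mid=6 ⇒ [3,9,6,7,8,4,11,12,13,15,16,17,14]
11<13: swap(6,6), lo=7 mid=7 ⇒ [3,9,6,7,8,4,11,12,13,15,16,17,14]
12<13: swap(7,7), lo=8 mid=8 ⇒ [3,9,6,7,8,4,11,12,13,15,16,17,14]
13=13: mid=9
done. lo=8 hi=8; A=[3,9,6,7,8,4,11,12,13,15,16,17,14]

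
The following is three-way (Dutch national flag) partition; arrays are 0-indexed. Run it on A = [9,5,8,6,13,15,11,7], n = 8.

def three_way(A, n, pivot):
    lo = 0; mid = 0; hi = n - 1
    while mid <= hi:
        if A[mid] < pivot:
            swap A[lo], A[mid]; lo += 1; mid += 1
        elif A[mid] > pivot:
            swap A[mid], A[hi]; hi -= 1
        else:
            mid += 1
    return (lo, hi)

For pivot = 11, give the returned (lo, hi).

(5, 5)

pivot = 11; lo=0, mid=0, hi=7
A[mid]=9<11: swap A[0],A[0]; lo=1,mid=1 → [9,5,8,6,13,15,11,7]
A[mid]=5<11: swap A[1],A[1]; lo=2,mid=2 → [9,5,8,6,13,15,11,7]
A[mid]=8<11: swap A[2],A[2]; lo=3,mid=3 → [9,5,8,6,13,15,11,7]
A[mid]=6<11: swap A[3],A[3]; lo=4,mid=4 → [9,5,8,6,13,15,11,7]
A[mid]=13>11: swap A[4],A[7]; hi=6 → [9,5,8,6,7,15,11,13]
A[mid]=7<11: swap A[4],A[4]; lo=5,mid=5 → [9,5,8,6,7,15,11,13]
A[mid]=15>11: swap A[5],A[6]; hi=5 → [9,5,8,6,7,11,15,13]
A[mid]=11=11: mid=6
end: lo=5, hi=5; A = [9,5,8,6,7,11,15,13]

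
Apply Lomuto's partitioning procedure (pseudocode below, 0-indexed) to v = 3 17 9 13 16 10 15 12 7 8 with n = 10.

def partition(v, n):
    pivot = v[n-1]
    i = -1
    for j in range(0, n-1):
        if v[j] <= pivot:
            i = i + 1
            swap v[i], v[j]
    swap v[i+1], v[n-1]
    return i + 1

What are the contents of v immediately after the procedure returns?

pivot = v[9] = 8; i = -1
j=0: v[0]=3 ≤ 8 → i=0, swap v[0],v[0] (no change) → 3 17 9 13 16 10 15 12 7 8
j=1: v[1]=17 > 8 → no swap
j=2: v[2]=9 > 8 → no swap
j=3: v[3]=13 > 8 → no swap
j=4: v[4]=16 > 8 → no swap
j=5: v[5]=10 > 8 → no swap
j=6: v[6]=15 > 8 → no swap
j=7: v[7]=12 > 8 → no swap
j=8: v[8]=7 ≤ 8 → i=1, swap v[1],v[8] → 3 7 9 13 16 10 15 12 17 8
final swap v[2],v[9] → 3 7 8 13 16 10 15 12 17 9; return 2

3 7 8 13 16 10 15 12 17 9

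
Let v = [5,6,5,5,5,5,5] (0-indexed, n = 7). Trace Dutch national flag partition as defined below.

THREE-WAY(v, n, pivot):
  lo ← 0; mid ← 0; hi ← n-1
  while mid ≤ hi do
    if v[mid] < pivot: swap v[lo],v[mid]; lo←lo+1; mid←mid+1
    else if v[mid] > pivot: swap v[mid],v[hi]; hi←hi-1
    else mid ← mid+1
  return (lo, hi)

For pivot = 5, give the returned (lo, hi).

lo=0 mid=0 hi=6
5=5: mid=1
6>5: swap(1,6), hi=5 ⇒ [5,5,5,5,5,5,6]
5=5: mid=2
5=5: mid=3
5=5: mid=4
5=5: mid=5
5=5: mid=6
done. lo=0 hi=5; v=[5,5,5,5,5,5,6]

(0, 5)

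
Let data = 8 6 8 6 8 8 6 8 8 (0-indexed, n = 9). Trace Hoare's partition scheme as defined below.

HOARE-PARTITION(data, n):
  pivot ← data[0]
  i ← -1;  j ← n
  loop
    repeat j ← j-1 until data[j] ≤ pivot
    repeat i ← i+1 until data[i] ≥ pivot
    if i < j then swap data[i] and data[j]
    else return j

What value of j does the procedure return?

pivot = data[0] = 8; i = -1, j = 9
j→8 (data[8]=8≤8), i→0 (data[0]=8≥8); i<j, swap → 8 6 8 6 8 8 6 8 8
j→7 (data[7]=8≤8), i→2 (data[2]=8≥8); i<j, swap → 8 6 8 6 8 8 6 8 8
j→6 (data[6]=6≤8), i→4 (data[4]=8≥8); i<j, swap → 8 6 8 6 6 8 8 8 8
j→5, i→5; i≥j, return j=5. data = 8 6 8 6 6 8 8 8 8

5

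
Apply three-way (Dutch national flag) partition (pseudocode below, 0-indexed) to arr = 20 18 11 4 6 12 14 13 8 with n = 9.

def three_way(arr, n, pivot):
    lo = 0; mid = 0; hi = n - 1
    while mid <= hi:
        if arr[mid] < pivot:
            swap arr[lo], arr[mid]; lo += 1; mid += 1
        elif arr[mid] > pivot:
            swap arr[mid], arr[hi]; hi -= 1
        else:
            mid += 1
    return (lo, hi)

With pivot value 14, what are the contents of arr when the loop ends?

8 13 11 4 6 12 14 18 20

pivot = 14; lo=0, mid=0, hi=8
arr[mid]=20>14: swap arr[0],arr[8]; hi=7 → 8 18 11 4 6 12 14 13 20
arr[mid]=8<14: swap arr[0],arr[0]; lo=1,mid=1 → 8 18 11 4 6 12 14 13 20
arr[mid]=18>14: swap arr[1],arr[7]; hi=6 → 8 13 11 4 6 12 14 18 20
arr[mid]=13<14: swap arr[1],arr[1]; lo=2,mid=2 → 8 13 11 4 6 12 14 18 20
arr[mid]=11<14: swap arr[2],arr[2]; lo=3,mid=3 → 8 13 11 4 6 12 14 18 20
arr[mid]=4<14: swap arr[3],arr[3]; lo=4,mid=4 → 8 13 11 4 6 12 14 18 20
arr[mid]=6<14: swap arr[4],arr[4]; lo=5,mid=5 → 8 13 11 4 6 12 14 18 20
arr[mid]=12<14: swap arr[5],arr[5]; lo=6,mid=6 → 8 13 11 4 6 12 14 18 20
arr[mid]=14=14: mid=7
end: lo=6, hi=6; arr = 8 13 11 4 6 12 14 18 20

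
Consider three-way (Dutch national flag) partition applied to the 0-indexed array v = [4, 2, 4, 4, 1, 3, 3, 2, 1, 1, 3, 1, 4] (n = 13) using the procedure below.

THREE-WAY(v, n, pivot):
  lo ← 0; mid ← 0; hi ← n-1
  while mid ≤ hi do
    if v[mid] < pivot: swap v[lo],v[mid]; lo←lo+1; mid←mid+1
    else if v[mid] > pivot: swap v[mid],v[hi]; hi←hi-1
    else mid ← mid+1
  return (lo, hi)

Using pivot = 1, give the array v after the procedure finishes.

lo=0 mid=0 hi=12
4>1: swap(0,12), hi=11 ⇒ [4, 2, 4, 4, 1, 3, 3, 2, 1, 1, 3, 1, 4]
4>1: swap(0,11), hi=10 ⇒ [1, 2, 4, 4, 1, 3, 3, 2, 1, 1, 3, 4, 4]
1=1: mid=1
2>1: swap(1,10), hi=9 ⇒ [1, 3, 4, 4, 1, 3, 3, 2, 1, 1, 2, 4, 4]
3>1: swap(1,9), hi=8 ⇒ [1, 1, 4, 4, 1, 3, 3, 2, 1, 3, 2, 4, 4]
1=1: mid=2
4>1: swap(2,8), hi=7 ⇒ [1, 1, 1, 4, 1, 3, 3, 2, 4, 3, 2, 4, 4]
1=1: mid=3
4>1: swap(3,7), hi=6 ⇒ [1, 1, 1, 2, 1, 3, 3, 4, 4, 3, 2, 4, 4]
2>1: swap(3,6), hi=5 ⇒ [1, 1, 1, 3, 1, 3, 2, 4, 4, 3, 2, 4, 4]
3>1: swap(3,5), hi=4 ⇒ [1, 1, 1, 3, 1, 3, 2, 4, 4, 3, 2, 4, 4]
3>1: swap(3,4), hi=3 ⇒ [1, 1, 1, 1, 3, 3, 2, 4, 4, 3, 2, 4, 4]
1=1: mid=4
done. lo=0 hi=3; v=[1, 1, 1, 1, 3, 3, 2, 4, 4, 3, 2, 4, 4]

[1, 1, 1, 1, 3, 3, 2, 4, 4, 3, 2, 4, 4]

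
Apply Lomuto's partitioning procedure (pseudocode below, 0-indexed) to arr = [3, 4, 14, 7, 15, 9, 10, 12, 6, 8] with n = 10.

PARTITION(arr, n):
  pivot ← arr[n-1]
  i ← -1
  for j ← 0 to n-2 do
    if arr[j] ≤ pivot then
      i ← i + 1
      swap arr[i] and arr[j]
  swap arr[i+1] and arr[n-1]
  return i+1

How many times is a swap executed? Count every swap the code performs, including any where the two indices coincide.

5

pivot=8, i=-1
j=0: 3≤8, i=0, swap(0,0) ⇒ [3, 4, 14, 7, 15, 9, 10, 12, 6, 8]
j=1: 4≤8, i=1, swap(1,1) ⇒ [3, 4, 14, 7, 15, 9, 10, 12, 6, 8]
j=2: 14>8, skip
j=3: 7≤8, i=2, swap(2,3) ⇒ [3, 4, 7, 14, 15, 9, 10, 12, 6, 8]
j=4: 15>8, skip
j=5: 9>8, skip
j=6: 10>8, skip
j=7: 12>8, skip
j=8: 6≤8, i=3, swap(3,8) ⇒ [3, 4, 7, 6, 15, 9, 10, 12, 14, 8]
swap(4,9) ⇒ [3, 4, 7, 6, 8, 9, 10, 12, 14, 15]; return 4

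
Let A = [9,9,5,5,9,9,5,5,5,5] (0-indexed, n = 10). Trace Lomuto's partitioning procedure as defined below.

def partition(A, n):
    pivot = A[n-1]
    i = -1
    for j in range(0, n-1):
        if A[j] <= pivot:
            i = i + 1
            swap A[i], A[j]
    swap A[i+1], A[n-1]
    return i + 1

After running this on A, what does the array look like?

pivot = A[9] = 5; i = -1
j=0: A[0]=9 > 5 → no swap
j=1: A[1]=9 > 5 → no swap
j=2: A[2]=5 ≤ 5 → i=0, swap A[0],A[2] → [5,9,9,5,9,9,5,5,5,5]
j=3: A[3]=5 ≤ 5 → i=1, swap A[1],A[3] → [5,5,9,9,9,9,5,5,5,5]
j=4: A[4]=9 > 5 → no swap
j=5: A[5]=9 > 5 → no swap
j=6: A[6]=5 ≤ 5 → i=2, swap A[2],A[6] → [5,5,5,9,9,9,9,5,5,5]
j=7: A[7]=5 ≤ 5 → i=3, swap A[3],A[7] → [5,5,5,5,9,9,9,9,5,5]
j=8: A[8]=5 ≤ 5 → i=4, swap A[4],A[8] → [5,5,5,5,5,9,9,9,9,5]
final swap A[5],A[9] → [5,5,5,5,5,5,9,9,9,9]; return 5

[5,5,5,5,5,5,9,9,9,9]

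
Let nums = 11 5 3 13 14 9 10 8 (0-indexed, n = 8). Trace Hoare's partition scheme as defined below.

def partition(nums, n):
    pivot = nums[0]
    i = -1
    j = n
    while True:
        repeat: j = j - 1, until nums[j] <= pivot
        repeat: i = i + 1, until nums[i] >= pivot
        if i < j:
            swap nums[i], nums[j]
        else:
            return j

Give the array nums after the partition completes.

8 5 3 10 9 14 13 11

pivot=11
j stops at 7 (8), i stops at 0 (11); swap ⇒ 8 5 3 13 14 9 10 11
j stops at 6 (10), i stops at 3 (13); swap ⇒ 8 5 3 10 14 9 13 11
j stops at 5 (9), i stops at 4 (14); swap ⇒ 8 5 3 10 9 14 13 11
j stops at 4, i stops at 5; i≥j ⇒ return 4. nums=8 5 3 10 9 14 13 11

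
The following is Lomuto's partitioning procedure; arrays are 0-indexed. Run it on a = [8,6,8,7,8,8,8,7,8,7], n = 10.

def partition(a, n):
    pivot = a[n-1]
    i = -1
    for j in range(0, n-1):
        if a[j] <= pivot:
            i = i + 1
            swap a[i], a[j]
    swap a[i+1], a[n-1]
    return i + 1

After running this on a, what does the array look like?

[6,7,7,7,8,8,8,8,8,8]

pivot = a[9] = 7; i = -1
j=0: a[0]=8 > 7 → no swap
j=1: a[1]=6 ≤ 7 → i=0, swap a[0],a[1] → [6,8,8,7,8,8,8,7,8,7]
j=2: a[2]=8 > 7 → no swap
j=3: a[3]=7 ≤ 7 → i=1, swap a[1],a[3] → [6,7,8,8,8,8,8,7,8,7]
j=4: a[4]=8 > 7 → no swap
j=5: a[5]=8 > 7 → no swap
j=6: a[6]=8 > 7 → no swap
j=7: a[7]=7 ≤ 7 → i=2, swap a[2],a[7] → [6,7,7,8,8,8,8,8,8,7]
j=8: a[8]=8 > 7 → no swap
final swap a[3],a[9] → [6,7,7,7,8,8,8,8,8,8]; return 3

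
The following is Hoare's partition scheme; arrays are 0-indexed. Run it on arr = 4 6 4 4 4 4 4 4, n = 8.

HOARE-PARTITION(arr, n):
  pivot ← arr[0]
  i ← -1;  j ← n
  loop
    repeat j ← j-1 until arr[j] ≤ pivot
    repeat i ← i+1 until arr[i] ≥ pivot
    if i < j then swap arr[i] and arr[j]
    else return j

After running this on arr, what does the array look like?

pivot = arr[0] = 4; i = -1, j = 8
j→7 (arr[7]=4≤4), i→0 (arr[0]=4≥4); i<j, swap → 4 6 4 4 4 4 4 4
j→6 (arr[6]=4≤4), i→1 (arr[1]=6≥4); i<j, swap → 4 4 4 4 4 4 6 4
j→5 (arr[5]=4≤4), i→2 (arr[2]=4≥4); i<j, swap → 4 4 4 4 4 4 6 4
j→4 (arr[4]=4≤4), i→3 (arr[3]=4≥4); i<j, swap → 4 4 4 4 4 4 6 4
j→3, i→4; i≥j, return j=3. arr = 4 4 4 4 4 4 6 4

4 4 4 4 4 4 6 4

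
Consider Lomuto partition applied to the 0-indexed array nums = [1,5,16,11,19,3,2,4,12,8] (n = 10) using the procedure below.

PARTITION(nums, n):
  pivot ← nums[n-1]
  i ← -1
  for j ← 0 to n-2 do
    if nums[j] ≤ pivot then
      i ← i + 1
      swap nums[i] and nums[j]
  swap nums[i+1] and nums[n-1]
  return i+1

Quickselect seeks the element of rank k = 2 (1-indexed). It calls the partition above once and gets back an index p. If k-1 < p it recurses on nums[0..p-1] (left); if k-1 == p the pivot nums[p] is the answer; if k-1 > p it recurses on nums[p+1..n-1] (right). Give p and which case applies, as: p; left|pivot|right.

pivot=8, i=-1
j=0: 1≤8, i=0, swap(0,0) ⇒ [1,5,16,11,19,3,2,4,12,8]
j=1: 5≤8, i=1, swap(1,1) ⇒ [1,5,16,11,19,3,2,4,12,8]
j=2: 16>8, skip
j=3: 11>8, skip
j=4: 19>8, skip
j=5: 3≤8, i=2, swap(2,5) ⇒ [1,5,3,11,19,16,2,4,12,8]
j=6: 2≤8, i=3, swap(3,6) ⇒ [1,5,3,2,19,16,11,4,12,8]
j=7: 4≤8, i=4, swap(4,7) ⇒ [1,5,3,2,4,16,11,19,12,8]
j=8: 12>8, skip
swap(5,9) ⇒ [1,5,3,2,4,8,11,19,12,16]; return 5
p = 5; k-1 = 1 < 5 ⇒ left

5; left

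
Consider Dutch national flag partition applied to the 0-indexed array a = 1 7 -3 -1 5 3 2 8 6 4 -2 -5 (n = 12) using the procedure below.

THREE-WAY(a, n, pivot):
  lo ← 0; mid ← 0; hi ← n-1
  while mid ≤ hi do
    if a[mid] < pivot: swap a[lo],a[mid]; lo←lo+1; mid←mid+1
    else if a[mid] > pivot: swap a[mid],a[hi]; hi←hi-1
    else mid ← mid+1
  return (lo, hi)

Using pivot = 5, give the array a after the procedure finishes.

1 -5 -3 -1 3 2 -2 4 5 6 8 7

pivot = 5; lo=0, mid=0, hi=11
a[mid]=1<5: swap a[0],a[0]; lo=1,mid=1 → 1 7 -3 -1 5 3 2 8 6 4 -2 -5
a[mid]=7>5: swap a[1],a[11]; hi=10 → 1 -5 -3 -1 5 3 2 8 6 4 -2 7
a[mid]=-5<5: swap a[1],a[1]; lo=2,mid=2 → 1 -5 -3 -1 5 3 2 8 6 4 -2 7
a[mid]=-3<5: swap a[2],a[2]; lo=3,mid=3 → 1 -5 -3 -1 5 3 2 8 6 4 -2 7
a[mid]=-1<5: swap a[3],a[3]; lo=4,mid=4 → 1 -5 -3 -1 5 3 2 8 6 4 -2 7
a[mid]=5=5: mid=5
a[mid]=3<5: swap a[4],a[5]; lo=5,mid=6 → 1 -5 -3 -1 3 5 2 8 6 4 -2 7
a[mid]=2<5: swap a[5],a[6]; lo=6,mid=7 → 1 -5 -3 -1 3 2 5 8 6 4 -2 7
a[mid]=8>5: swap a[7],a[10]; hi=9 → 1 -5 -3 -1 3 2 5 -2 6 4 8 7
a[mid]=-2<5: swap a[6],a[7]; lo=7,mid=8 → 1 -5 -3 -1 3 2 -2 5 6 4 8 7
a[mid]=6>5: swap a[8],a[9]; hi=8 → 1 -5 -3 -1 3 2 -2 5 4 6 8 7
a[mid]=4<5: swap a[7],a[8]; lo=8,mid=9 → 1 -5 -3 -1 3 2 -2 4 5 6 8 7
end: lo=8, hi=8; a = 1 -5 -3 -1 3 2 -2 4 5 6 8 7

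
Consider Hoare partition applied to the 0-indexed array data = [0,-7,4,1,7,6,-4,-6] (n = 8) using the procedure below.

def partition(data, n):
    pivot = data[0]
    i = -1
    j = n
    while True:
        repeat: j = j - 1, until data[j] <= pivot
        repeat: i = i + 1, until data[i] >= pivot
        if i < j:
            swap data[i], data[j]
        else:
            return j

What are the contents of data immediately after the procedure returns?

pivot=0
j stops at 7 (-6), i stops at 0 (0); swap ⇒ [-6,-7,4,1,7,6,-4,0]
j stops at 6 (-4), i stops at 2 (4); swap ⇒ [-6,-7,-4,1,7,6,4,0]
j stops at 2, i stops at 3; i≥j ⇒ return 2. data=[-6,-7,-4,1,7,6,4,0]

[-6,-7,-4,1,7,6,4,0]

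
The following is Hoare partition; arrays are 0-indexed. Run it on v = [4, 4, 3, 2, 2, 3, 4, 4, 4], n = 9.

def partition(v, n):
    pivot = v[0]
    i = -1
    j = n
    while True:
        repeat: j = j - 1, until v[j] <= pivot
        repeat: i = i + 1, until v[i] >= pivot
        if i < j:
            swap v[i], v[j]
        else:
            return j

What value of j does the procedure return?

pivot = v[0] = 4; i = -1, j = 9
j→8 (v[8]=4≤4), i→0 (v[0]=4≥4); i<j, swap → [4, 4, 3, 2, 2, 3, 4, 4, 4]
j→7 (v[7]=4≤4), i→1 (v[1]=4≥4); i<j, swap → [4, 4, 3, 2, 2, 3, 4, 4, 4]
j→6, i→6; i≥j, return j=6. v = [4, 4, 3, 2, 2, 3, 4, 4, 4]

6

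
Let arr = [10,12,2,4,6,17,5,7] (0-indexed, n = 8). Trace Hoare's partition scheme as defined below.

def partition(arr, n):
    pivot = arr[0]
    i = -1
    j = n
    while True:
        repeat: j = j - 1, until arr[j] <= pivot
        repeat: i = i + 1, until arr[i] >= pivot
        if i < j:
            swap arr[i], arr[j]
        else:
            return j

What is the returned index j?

4

pivot=10
j stops at 7 (7), i stops at 0 (10); swap ⇒ [7,12,2,4,6,17,5,10]
j stops at 6 (5), i stops at 1 (12); swap ⇒ [7,5,2,4,6,17,12,10]
j stops at 4, i stops at 5; i≥j ⇒ return 4. arr=[7,5,2,4,6,17,12,10]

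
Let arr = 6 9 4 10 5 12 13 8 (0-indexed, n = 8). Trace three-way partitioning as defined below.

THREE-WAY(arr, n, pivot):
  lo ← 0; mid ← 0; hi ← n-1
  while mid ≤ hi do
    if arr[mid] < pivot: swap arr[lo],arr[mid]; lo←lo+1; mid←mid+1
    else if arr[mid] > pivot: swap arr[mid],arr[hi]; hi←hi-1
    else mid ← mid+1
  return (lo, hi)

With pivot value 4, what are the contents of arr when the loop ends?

4 9 10 5 12 13 8 6

lo=0 mid=0 hi=7
6>4: swap(0,7), hi=6 ⇒ 8 9 4 10 5 12 13 6
8>4: swap(0,6), hi=5 ⇒ 13 9 4 10 5 12 8 6
13>4: swap(0,5), hi=4 ⇒ 12 9 4 10 5 13 8 6
12>4: swap(0,4), hi=3 ⇒ 5 9 4 10 12 13 8 6
5>4: swap(0,3), hi=2 ⇒ 10 9 4 5 12 13 8 6
10>4: swap(0,2), hi=1 ⇒ 4 9 10 5 12 13 8 6
4=4: mid=1
9>4: swap(1,1), hi=0 ⇒ 4 9 10 5 12 13 8 6
done. lo=0 hi=0; arr=4 9 10 5 12 13 8 6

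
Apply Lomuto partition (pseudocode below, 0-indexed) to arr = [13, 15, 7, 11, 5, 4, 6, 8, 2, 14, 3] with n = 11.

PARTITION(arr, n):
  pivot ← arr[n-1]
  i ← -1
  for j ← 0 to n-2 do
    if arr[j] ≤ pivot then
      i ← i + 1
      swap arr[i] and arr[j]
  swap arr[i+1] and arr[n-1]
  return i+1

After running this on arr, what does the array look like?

pivot=3, i=-1
j=0: 13>3, skip
j=1: 15>3, skip
j=2: 7>3, skip
j=3: 11>3, skip
j=4: 5>3, skip
j=5: 4>3, skip
j=6: 6>3, skip
j=7: 8>3, skip
j=8: 2≤3, i=0, swap(0,8) ⇒ [2, 15, 7, 11, 5, 4, 6, 8, 13, 14, 3]
j=9: 14>3, skip
swap(1,10) ⇒ [2, 3, 7, 11, 5, 4, 6, 8, 13, 14, 15]; return 1

[2, 3, 7, 11, 5, 4, 6, 8, 13, 14, 15]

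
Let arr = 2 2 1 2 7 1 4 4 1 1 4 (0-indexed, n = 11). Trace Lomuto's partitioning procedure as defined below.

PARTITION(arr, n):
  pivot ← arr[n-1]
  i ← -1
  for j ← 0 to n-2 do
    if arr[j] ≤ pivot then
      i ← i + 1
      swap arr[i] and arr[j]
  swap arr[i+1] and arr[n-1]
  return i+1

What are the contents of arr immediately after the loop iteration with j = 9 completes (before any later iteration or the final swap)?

pivot = arr[10] = 4; i = -1
j=0: arr[0]=2 ≤ 4 → i=0, swap arr[0],arr[0] (no change) → 2 2 1 2 7 1 4 4 1 1 4
j=1: arr[1]=2 ≤ 4 → i=1, swap arr[1],arr[1] (no change) → 2 2 1 2 7 1 4 4 1 1 4
j=2: arr[2]=1 ≤ 4 → i=2, swap arr[2],arr[2] (no change) → 2 2 1 2 7 1 4 4 1 1 4
j=3: arr[3]=2 ≤ 4 → i=3, swap arr[3],arr[3] (no change) → 2 2 1 2 7 1 4 4 1 1 4
j=4: arr[4]=7 > 4 → no swap
j=5: arr[5]=1 ≤ 4 → i=4, swap arr[4],arr[5] → 2 2 1 2 1 7 4 4 1 1 4
j=6: arr[6]=4 ≤ 4 → i=5, swap arr[5],arr[6] → 2 2 1 2 1 4 7 4 1 1 4
j=7: arr[7]=4 ≤ 4 → i=6, swap arr[6],arr[7] → 2 2 1 2 1 4 4 7 1 1 4
j=8: arr[8]=1 ≤ 4 → i=7, swap arr[7],arr[8] → 2 2 1 2 1 4 4 1 7 1 4
j=9: arr[9]=1 ≤ 4 → i=8, swap arr[8],arr[9] → 2 2 1 2 1 4 4 1 1 7 4
(after j=9) arr = 2 2 1 2 1 4 4 1 1 7 4

2 2 1 2 1 4 4 1 1 7 4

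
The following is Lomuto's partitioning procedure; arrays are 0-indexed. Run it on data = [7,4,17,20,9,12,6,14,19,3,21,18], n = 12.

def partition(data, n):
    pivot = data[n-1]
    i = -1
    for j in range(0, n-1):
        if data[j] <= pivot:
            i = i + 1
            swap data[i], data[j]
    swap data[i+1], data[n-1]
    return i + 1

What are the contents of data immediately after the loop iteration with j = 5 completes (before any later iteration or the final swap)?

[7,4,17,9,12,20,6,14,19,3,21,18]

pivot=18, i=-1
j=0: 7≤18, i=0, swap(0,0) ⇒ [7,4,17,20,9,12,6,14,19,3,21,18]
j=1: 4≤18, i=1, swap(1,1) ⇒ [7,4,17,20,9,12,6,14,19,3,21,18]
j=2: 17≤18, i=2, swap(2,2) ⇒ [7,4,17,20,9,12,6,14,19,3,21,18]
j=3: 20>18, skip
j=4: 9≤18, i=3, swap(3,4) ⇒ [7,4,17,9,20,12,6,14,19,3,21,18]
j=5: 12≤18, i=4, swap(4,5) ⇒ [7,4,17,9,12,20,6,14,19,3,21,18]
(after j=5) data = [7,4,17,9,12,20,6,14,19,3,21,18]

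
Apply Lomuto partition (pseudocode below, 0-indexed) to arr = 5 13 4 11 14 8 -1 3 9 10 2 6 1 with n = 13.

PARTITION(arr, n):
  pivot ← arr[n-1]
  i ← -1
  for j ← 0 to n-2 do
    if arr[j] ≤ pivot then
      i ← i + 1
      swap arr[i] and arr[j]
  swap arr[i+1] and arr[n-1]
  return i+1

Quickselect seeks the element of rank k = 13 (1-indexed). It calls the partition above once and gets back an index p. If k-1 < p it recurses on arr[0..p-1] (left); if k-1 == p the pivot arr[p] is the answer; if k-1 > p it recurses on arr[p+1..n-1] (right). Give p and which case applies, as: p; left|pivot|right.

1; right

pivot=1, i=-1
j=0: 5>1, skip
j=1: 13>1, skip
j=2: 4>1, skip
j=3: 11>1, skip
j=4: 14>1, skip
j=5: 8>1, skip
j=6: -1≤1, i=0, swap(0,6) ⇒ -1 13 4 11 14 8 5 3 9 10 2 6 1
j=7: 3>1, skip
j=8: 9>1, skip
j=9: 10>1, skip
j=10: 2>1, skip
j=11: 6>1, skip
swap(1,12) ⇒ -1 1 4 11 14 8 5 3 9 10 2 6 13; return 1
p = 1; k-1 = 12 > 1 ⇒ right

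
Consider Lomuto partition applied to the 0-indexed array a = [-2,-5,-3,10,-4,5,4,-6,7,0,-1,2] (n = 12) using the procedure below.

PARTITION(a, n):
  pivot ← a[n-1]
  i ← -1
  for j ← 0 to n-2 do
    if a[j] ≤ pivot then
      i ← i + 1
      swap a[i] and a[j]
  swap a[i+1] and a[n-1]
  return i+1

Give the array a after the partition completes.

pivot=2, i=-1
j=0: -2≤2, i=0, swap(0,0) ⇒ [-2,-5,-3,10,-4,5,4,-6,7,0,-1,2]
j=1: -5≤2, i=1, swap(1,1) ⇒ [-2,-5,-3,10,-4,5,4,-6,7,0,-1,2]
j=2: -3≤2, i=2, swap(2,2) ⇒ [-2,-5,-3,10,-4,5,4,-6,7,0,-1,2]
j=3: 10>2, skip
j=4: -4≤2, i=3, swap(3,4) ⇒ [-2,-5,-3,-4,10,5,4,-6,7,0,-1,2]
j=5: 5>2, skip
j=6: 4>2, skip
j=7: -6≤2, i=4, swap(4,7) ⇒ [-2,-5,-3,-4,-6,5,4,10,7,0,-1,2]
j=8: 7>2, skip
j=9: 0≤2, i=5, swap(5,9) ⇒ [-2,-5,-3,-4,-6,0,4,10,7,5,-1,2]
j=10: -1≤2, i=6, swap(6,10) ⇒ [-2,-5,-3,-4,-6,0,-1,10,7,5,4,2]
swap(7,11) ⇒ [-2,-5,-3,-4,-6,0,-1,2,7,5,4,10]; return 7

[-2,-5,-3,-4,-6,0,-1,2,7,5,4,10]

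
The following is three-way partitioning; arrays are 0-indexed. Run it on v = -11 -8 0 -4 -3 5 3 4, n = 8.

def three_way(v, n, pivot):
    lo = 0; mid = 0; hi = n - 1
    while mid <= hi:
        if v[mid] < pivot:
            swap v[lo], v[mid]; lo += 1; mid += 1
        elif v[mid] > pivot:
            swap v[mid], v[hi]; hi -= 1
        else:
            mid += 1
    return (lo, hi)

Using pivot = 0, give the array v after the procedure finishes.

pivot = 0; lo=0, mid=0, hi=7
v[mid]=-11<0: swap v[0],v[0]; lo=1,mid=1 → -11 -8 0 -4 -3 5 3 4
v[mid]=-8<0: swap v[1],v[1]; lo=2,mid=2 → -11 -8 0 -4 -3 5 3 4
v[mid]=0=0: mid=3
v[mid]=-4<0: swap v[2],v[3]; lo=3,mid=4 → -11 -8 -4 0 -3 5 3 4
v[mid]=-3<0: swap v[3],v[4]; lo=4,mid=5 → -11 -8 -4 -3 0 5 3 4
v[mid]=5>0: swap v[5],v[7]; hi=6 → -11 -8 -4 -3 0 4 3 5
v[mid]=4>0: swap v[5],v[6]; hi=5 → -11 -8 -4 -3 0 3 4 5
v[mid]=3>0: swap v[5],v[5]; hi=4 → -11 -8 -4 -3 0 3 4 5
end: lo=4, hi=4; v = -11 -8 -4 -3 0 3 4 5

-11 -8 -4 -3 0 3 4 5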